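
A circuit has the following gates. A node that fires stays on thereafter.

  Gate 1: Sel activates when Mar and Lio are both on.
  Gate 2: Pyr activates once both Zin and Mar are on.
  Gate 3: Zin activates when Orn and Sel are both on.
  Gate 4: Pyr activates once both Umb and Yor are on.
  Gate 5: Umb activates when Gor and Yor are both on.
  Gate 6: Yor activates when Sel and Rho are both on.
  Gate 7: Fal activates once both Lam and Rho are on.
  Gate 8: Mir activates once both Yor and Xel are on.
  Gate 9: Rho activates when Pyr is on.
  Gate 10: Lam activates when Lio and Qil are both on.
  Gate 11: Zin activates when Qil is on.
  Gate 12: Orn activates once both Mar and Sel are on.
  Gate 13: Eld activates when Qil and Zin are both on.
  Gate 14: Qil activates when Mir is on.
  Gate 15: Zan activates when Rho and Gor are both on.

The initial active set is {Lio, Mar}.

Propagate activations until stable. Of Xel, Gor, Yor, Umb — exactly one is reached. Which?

Mar and Lio are on, so Sel activates (Gate 1).
Mar and Sel are on, so Orn activates (Gate 12).
Gate 3: Orn and Sel on → Zin on.
Gate 2: Zin and Mar on → Pyr on.
Pyr is on, so Rho activates (Gate 9).
Sel and Rho are on, so Yor activates (Gate 6).
No rule produces Xel, and it is not given. Umb would need Gor and Yor (Gate 5), but Gor never turns on. No rule produces Gor, and it is not given.

Yor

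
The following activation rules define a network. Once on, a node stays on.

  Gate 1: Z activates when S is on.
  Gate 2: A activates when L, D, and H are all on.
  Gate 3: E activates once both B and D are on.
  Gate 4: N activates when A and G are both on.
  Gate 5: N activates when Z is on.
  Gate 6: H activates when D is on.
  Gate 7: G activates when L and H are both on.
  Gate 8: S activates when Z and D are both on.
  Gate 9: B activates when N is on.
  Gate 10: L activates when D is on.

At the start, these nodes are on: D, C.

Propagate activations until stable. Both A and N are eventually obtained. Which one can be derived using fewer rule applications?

A

A: D is on, so H activates (Gate 6). Gate 10: D on → L on. Gate 2: L, D, and H on → A on. [3 rule applications]
N: Gate 6: D on → H on. Gate 10: D on → L on. L, D, and H are on, so A activates (Gate 2). Gate 7: L and H on → G on. Gate 4: A and G on → N on. [5 rule applications]
A needs fewer.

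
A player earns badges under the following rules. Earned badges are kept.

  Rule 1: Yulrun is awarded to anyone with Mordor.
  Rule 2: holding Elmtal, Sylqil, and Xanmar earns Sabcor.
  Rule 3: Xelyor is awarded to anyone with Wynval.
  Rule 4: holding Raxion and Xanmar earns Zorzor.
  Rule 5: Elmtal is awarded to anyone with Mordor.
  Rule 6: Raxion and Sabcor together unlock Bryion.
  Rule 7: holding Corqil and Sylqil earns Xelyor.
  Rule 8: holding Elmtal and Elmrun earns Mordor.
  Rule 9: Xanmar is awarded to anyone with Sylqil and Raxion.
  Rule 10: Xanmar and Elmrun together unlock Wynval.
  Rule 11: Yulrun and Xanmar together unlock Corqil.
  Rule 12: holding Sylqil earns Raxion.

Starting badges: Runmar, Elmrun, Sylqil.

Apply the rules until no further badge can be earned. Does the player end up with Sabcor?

Sabcor would need Elmtal, Sylqil, and Xanmar (Rule 2), but Elmtal is never earned.

No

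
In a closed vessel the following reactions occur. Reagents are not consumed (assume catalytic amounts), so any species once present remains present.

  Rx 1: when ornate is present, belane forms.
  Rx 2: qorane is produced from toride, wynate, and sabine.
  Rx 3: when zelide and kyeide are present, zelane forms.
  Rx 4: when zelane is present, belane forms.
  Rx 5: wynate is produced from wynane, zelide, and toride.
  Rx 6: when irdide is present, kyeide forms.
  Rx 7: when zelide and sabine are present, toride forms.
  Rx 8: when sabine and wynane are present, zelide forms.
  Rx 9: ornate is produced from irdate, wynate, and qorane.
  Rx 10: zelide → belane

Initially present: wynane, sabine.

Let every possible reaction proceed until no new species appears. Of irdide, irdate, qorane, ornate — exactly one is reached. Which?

sabine and wynane present → zelide forms (Rx 8).
zelide and sabine present → toride forms (Rx 7).
wynane, zelide, and toride present → wynate forms (Rx 5).
toride, wynate, and sabine present → qorane forms (Rx 2).
No rule produces irdide, and it is not given. No rule produces irdate, and it is not given. ornate would need irdate, wynate, and qorane (Rx 9), but irdate never forms.

qorane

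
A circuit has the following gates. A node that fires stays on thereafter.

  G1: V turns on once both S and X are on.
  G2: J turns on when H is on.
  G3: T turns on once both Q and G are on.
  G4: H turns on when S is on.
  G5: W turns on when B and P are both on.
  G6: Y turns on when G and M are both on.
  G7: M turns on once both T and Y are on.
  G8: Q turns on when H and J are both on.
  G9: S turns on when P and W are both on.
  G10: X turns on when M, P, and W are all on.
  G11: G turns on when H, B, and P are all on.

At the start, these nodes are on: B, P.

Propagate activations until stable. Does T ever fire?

B and P are on, so W turns on (G5).
P and W are on, so S turns on (G9).
G4: S on → H on.
G11: H, B, and P on → G on.
G2: H on → J on.
G8: H and J on → Q on.
G3: Q and G on → T on.

Yes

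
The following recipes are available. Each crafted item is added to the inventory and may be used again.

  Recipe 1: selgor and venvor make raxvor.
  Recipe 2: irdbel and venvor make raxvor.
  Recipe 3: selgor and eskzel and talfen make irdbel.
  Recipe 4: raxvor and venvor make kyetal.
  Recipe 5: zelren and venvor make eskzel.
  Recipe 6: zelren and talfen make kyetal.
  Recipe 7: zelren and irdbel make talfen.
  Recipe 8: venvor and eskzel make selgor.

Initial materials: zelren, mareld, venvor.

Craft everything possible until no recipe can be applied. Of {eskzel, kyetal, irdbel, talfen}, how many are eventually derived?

2

Using Recipe 5, zelren and venvor make eskzel.
venvor and eskzel → selgor (Recipe 8).
Using Recipe 1, selgor and venvor make raxvor.
Using Recipe 4, raxvor and venvor make kyetal.
eskzel: reached.
kyetal: reached.
irdbel would need selgor, eskzel, and talfen (Recipe 3), but talfen is never obtained.
talfen would need zelren and irdbel (Recipe 7), but irdbel is never obtained.
Reached: eskzel and kyetal — 2 of the 4.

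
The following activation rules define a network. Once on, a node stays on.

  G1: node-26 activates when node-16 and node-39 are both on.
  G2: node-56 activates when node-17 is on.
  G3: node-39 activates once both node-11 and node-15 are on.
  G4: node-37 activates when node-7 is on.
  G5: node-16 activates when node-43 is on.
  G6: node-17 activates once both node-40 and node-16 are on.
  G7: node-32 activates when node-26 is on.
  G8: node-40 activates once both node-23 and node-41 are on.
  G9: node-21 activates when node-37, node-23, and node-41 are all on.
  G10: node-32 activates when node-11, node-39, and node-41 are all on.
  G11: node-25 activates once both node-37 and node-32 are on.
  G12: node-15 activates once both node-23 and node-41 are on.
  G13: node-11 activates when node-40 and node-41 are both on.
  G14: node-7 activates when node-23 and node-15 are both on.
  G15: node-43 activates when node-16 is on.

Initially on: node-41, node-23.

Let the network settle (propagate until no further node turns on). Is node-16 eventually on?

No

node-16 would need node-43 (G5), but node-43 never turns on.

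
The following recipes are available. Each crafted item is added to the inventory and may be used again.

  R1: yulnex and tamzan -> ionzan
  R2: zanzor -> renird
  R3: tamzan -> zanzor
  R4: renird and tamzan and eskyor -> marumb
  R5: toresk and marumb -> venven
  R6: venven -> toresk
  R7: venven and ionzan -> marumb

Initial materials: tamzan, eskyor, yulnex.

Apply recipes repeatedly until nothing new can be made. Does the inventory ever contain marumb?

Yes

tamzan -> zanzor (R3).
Using R2, zanzor makes renird.
Using R4, renird, tamzan, and eskyor make marumb.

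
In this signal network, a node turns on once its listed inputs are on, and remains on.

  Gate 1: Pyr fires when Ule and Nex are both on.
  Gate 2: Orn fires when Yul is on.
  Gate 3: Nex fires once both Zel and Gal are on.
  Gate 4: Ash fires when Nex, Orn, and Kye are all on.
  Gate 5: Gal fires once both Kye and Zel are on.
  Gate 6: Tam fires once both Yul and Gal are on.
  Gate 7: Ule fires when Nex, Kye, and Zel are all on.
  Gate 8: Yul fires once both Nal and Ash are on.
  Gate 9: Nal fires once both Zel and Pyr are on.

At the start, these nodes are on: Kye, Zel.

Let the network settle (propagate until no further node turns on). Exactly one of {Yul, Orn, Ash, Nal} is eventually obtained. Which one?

Nal

Kye and Zel are on, so Gal fires (Gate 5).
Zel and Gal are on, so Nex fires (Gate 3).
Gate 7: Nex, Kye, and Zel on → Ule on.
Ule and Nex are on, so Pyr fires (Gate 1).
Gate 9: Zel and Pyr on → Nal on.
Yul would need Nal and Ash (Gate 8), but Ash never turns on. Orn would need Yul (Gate 2), but Yul never turns on. Ash would need Nex, Orn, and Kye (Gate 4), but Orn never turns on.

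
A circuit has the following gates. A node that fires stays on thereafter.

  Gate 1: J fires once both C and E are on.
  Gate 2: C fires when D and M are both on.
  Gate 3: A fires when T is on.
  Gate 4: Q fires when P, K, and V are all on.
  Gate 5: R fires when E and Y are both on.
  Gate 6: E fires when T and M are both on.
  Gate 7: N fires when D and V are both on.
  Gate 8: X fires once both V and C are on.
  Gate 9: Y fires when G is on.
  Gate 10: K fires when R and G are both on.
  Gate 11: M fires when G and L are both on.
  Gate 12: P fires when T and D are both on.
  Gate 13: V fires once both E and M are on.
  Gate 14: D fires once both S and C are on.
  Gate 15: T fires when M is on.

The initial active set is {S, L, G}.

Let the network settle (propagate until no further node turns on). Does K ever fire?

Gate 9: G on → Y on.
Gate 11: G and L on → M on.
M is on, so T fires (Gate 15).
Gate 6: T and M on → E on.
E and Y are on, so R fires (Gate 5).
Gate 10: R and G on → K on.

Yes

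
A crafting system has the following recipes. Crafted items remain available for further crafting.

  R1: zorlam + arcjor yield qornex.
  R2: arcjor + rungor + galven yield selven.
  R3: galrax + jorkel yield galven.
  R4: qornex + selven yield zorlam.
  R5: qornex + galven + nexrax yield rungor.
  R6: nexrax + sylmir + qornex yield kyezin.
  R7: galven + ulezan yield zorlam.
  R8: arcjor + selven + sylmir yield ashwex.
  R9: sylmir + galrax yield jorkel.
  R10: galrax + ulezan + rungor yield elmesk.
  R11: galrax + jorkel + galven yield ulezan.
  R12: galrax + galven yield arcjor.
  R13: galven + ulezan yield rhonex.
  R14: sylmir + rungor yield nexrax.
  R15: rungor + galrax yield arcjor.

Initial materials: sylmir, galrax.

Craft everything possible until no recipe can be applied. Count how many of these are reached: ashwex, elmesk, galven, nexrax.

sylmir + galrax → jorkel (R9).
galrax + jorkel → galven (R3).
ashwex would need arcjor, selven, and sylmir (R8), but selven is never obtained.
elmesk would need galrax, ulezan, and rungor (R10), but rungor is never obtained.
galven: reached.
nexrax would need sylmir and rungor (R14), but rungor is never obtained.
Reached: galven — 1 of the 4.

1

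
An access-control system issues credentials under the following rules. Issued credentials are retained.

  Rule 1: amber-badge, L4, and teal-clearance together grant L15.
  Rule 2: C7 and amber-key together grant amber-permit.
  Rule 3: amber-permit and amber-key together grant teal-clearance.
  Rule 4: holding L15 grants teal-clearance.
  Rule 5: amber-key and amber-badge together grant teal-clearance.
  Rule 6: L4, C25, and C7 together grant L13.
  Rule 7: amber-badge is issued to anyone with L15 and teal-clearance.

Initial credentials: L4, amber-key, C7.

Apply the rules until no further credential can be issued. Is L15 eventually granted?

L15 would need amber-badge, L4, and teal-clearance (Rule 1), but amber-badge is never granted.

No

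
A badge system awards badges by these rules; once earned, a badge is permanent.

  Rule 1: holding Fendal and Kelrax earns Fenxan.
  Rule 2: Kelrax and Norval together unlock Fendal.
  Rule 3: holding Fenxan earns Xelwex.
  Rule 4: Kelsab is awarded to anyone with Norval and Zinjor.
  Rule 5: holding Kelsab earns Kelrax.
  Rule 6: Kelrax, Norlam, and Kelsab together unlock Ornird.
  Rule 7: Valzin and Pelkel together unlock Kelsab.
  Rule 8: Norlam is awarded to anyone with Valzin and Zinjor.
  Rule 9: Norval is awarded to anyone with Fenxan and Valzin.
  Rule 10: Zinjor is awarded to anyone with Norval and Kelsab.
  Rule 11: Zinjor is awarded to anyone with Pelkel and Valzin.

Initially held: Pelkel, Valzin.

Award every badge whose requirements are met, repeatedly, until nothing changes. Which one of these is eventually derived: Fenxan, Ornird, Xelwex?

With Pelkel and Valzin, Zinjor is earned (Rule 11).
With Valzin and Pelkel, Kelsab is earned (Rule 7).
With Valzin and Zinjor, Norlam is earned (Rule 8).
With Kelsab, Kelrax is earned (Rule 5).
With Kelrax, Norlam, and Kelsab, Ornird is earned (Rule 6).
Xelwex would need Fenxan (Rule 3), but Fenxan is never earned. Fenxan would need Fendal and Kelrax (Rule 1), but Fendal is never earned.

Ornird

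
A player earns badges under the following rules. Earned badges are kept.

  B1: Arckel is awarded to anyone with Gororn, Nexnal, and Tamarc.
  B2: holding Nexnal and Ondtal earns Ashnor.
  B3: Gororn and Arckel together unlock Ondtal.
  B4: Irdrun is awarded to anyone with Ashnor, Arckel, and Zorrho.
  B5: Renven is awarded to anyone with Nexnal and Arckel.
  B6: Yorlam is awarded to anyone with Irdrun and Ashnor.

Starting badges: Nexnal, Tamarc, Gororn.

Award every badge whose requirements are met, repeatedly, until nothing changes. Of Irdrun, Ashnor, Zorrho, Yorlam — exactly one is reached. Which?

Ashnor

With Gororn, Nexnal, and Tamarc, Arckel is earned (B1).
With Gororn and Arckel, Ondtal is earned (B3).
With Nexnal and Ondtal, Ashnor is earned (B2).
Yorlam would need Irdrun and Ashnor (B6), but Irdrun is never earned. No rule produces Zorrho, and it is not given. Irdrun would need Ashnor, Arckel, and Zorrho (B4), but Zorrho is never earned.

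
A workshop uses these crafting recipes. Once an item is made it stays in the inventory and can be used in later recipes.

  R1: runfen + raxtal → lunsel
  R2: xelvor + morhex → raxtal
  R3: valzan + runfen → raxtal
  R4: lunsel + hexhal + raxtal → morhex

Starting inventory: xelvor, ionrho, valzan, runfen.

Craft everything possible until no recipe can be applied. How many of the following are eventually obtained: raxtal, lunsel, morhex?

valzan + runfen → raxtal (R3).
runfen + raxtal → lunsel (R1).
raxtal: reached.
lunsel: reached.
morhex would need lunsel, hexhal, and raxtal (R4), but hexhal is never obtained.
Reached: raxtal and lunsel — 2 of the 3.

2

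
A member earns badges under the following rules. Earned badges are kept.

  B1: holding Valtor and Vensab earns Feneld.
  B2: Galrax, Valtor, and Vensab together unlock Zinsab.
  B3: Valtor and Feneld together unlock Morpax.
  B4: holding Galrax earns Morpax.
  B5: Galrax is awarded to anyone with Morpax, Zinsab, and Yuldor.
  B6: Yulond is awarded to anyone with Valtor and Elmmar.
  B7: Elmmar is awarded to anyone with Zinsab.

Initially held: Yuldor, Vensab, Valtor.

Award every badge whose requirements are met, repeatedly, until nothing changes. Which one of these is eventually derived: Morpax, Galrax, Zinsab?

Morpax

With Valtor and Vensab, Feneld is earned (B1).
With Valtor and Feneld, Morpax is earned (B3).
Galrax would need Morpax, Zinsab, and Yuldor (B5), but Zinsab is never earned. Zinsab would need Galrax, Valtor, and Vensab (B2), but Galrax is never earned.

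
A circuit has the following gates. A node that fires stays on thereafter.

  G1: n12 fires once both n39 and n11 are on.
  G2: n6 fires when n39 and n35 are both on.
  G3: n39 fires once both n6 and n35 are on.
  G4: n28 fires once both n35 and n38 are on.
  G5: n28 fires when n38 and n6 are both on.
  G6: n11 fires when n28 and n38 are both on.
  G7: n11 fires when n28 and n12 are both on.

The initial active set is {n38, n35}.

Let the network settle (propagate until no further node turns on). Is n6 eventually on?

No

n6 would need n39 and n35 (G2), but n39 never turns on.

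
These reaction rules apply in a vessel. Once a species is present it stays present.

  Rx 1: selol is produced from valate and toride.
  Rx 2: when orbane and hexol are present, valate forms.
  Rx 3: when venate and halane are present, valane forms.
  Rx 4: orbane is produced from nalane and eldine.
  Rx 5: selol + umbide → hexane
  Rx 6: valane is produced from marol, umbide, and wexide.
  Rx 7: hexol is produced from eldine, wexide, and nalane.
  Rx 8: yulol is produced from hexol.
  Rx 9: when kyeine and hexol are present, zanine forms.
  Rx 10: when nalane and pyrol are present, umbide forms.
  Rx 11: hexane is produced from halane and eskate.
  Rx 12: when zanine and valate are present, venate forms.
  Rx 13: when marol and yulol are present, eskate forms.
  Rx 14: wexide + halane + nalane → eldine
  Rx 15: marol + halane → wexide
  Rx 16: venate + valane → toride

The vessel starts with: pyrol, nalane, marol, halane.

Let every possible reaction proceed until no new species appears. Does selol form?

No

selol would need valate and toride (Rx 1), but toride never forms.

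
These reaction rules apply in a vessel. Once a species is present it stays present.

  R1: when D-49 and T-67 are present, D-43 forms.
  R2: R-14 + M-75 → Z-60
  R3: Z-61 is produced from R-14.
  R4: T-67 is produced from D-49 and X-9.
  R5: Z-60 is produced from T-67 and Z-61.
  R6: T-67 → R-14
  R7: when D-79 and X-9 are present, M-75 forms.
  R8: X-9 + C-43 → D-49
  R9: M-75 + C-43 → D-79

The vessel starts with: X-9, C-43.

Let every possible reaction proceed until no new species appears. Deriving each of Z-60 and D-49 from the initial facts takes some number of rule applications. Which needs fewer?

D-49: X-9 and C-43 present → D-49 forms (R8). [1 rule application]
Z-60: X-9 and C-43 present → D-49 forms (R8). D-49 and X-9 present → T-67 forms (R4). T-67 present → R-14 forms (R6). R-14 present → Z-61 forms (R3). T-67 and Z-61 present → Z-60 forms (R5). [5 rule applications]
D-49 needs fewer.

D-49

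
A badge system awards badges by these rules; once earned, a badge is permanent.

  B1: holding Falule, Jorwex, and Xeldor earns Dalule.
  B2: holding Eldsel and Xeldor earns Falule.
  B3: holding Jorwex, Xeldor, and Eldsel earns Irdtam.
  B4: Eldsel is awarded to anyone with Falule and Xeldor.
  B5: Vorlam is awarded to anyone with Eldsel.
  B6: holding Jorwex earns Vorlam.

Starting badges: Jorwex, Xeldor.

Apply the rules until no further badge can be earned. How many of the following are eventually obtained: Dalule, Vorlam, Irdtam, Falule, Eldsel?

1

With Jorwex, Vorlam is earned (B6).
Dalule would need Falule, Jorwex, and Xeldor (B1), but Falule is never earned.
Vorlam: reached.
Irdtam would need Jorwex, Xeldor, and Eldsel (B3), but Eldsel is never earned.
Falule would need Eldsel and Xeldor (B2), but Eldsel is never earned.
Eldsel would need Falule and Xeldor (B4), but Falule is never earned.
Reached: Vorlam — 1 of the 5.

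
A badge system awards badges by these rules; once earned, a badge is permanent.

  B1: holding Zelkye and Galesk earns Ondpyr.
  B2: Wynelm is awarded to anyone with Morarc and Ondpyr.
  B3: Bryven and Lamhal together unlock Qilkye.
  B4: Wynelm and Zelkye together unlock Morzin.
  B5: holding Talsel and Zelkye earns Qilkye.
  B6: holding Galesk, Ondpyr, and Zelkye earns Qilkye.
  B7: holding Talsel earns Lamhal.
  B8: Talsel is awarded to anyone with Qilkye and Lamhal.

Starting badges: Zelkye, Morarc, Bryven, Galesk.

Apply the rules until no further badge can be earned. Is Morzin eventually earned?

Yes

With Zelkye and Galesk, Ondpyr is earned (B1).
With Morarc and Ondpyr, Wynelm is earned (B2).
With Wynelm and Zelkye, Morzin is earned (B4).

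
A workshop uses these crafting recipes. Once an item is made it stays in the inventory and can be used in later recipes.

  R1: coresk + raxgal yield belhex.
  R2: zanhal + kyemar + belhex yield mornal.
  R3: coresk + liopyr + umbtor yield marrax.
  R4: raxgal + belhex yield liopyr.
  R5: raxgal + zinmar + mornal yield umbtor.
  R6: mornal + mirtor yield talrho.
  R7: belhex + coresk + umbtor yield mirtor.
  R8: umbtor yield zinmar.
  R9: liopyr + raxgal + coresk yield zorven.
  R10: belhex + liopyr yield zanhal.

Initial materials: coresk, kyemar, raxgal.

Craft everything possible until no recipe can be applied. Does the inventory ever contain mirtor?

No

mirtor would need belhex, coresk, and umbtor (R7), but umbtor is never obtained.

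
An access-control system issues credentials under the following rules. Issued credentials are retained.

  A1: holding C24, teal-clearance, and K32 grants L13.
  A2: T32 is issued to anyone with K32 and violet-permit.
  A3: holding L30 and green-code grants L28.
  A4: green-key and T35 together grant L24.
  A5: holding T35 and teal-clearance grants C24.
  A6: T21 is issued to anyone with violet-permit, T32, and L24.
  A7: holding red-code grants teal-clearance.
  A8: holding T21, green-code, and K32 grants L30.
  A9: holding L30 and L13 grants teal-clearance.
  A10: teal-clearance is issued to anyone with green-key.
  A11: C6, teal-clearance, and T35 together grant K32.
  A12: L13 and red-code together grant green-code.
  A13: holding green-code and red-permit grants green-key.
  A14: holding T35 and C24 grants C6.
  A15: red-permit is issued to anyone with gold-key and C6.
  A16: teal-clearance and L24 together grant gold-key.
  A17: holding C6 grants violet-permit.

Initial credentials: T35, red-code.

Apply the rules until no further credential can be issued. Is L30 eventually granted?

No

L30 would need T21, green-code, and K32 (A8), but T21 is never granted.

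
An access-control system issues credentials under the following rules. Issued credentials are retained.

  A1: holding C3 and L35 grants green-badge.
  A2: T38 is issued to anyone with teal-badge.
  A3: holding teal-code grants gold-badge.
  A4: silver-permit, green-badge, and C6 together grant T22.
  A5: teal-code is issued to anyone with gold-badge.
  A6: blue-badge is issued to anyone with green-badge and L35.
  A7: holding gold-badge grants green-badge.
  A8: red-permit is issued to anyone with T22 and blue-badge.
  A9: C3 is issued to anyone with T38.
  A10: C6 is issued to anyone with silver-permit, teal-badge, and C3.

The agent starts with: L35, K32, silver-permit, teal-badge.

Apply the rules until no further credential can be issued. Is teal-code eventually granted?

No

teal-code would need gold-badge (A5), but gold-badge is never granted.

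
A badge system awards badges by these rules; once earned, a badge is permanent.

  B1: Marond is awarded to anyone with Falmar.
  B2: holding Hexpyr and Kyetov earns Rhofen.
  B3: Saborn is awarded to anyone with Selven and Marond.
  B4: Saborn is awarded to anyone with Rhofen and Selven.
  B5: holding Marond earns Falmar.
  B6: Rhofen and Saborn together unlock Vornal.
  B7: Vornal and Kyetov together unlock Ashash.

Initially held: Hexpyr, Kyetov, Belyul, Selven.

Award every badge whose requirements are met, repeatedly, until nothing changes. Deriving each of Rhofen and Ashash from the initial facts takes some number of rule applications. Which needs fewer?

Rhofen: With Hexpyr and Kyetov, Rhofen is earned (B2). [1 rule application]
Ashash: With Hexpyr and Kyetov, Rhofen is earned (B2). With Rhofen and Selven, Saborn is earned (B4). With Rhofen and Saborn, Vornal is earned (B6). With Vornal and Kyetov, Ashash is earned (B7). [4 rule applications]
Rhofen needs fewer.

Rhofen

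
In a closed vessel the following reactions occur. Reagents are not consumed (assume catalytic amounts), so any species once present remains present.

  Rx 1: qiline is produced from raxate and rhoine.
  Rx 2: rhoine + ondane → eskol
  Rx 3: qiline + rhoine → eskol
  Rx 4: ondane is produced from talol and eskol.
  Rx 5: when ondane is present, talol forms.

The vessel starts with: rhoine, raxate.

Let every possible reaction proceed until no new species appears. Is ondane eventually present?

No

ondane would need talol and eskol (Rx 4), but talol never forms.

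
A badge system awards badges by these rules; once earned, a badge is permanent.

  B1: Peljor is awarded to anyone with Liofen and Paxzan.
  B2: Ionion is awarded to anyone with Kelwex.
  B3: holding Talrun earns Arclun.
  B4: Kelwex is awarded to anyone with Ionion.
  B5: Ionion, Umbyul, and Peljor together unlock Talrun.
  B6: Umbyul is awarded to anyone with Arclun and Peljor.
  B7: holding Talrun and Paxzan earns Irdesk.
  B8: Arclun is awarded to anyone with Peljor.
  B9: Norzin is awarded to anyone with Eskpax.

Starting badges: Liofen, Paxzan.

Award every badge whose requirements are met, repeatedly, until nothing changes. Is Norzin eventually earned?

Norzin would need Eskpax (B9), but Eskpax is never earned.

No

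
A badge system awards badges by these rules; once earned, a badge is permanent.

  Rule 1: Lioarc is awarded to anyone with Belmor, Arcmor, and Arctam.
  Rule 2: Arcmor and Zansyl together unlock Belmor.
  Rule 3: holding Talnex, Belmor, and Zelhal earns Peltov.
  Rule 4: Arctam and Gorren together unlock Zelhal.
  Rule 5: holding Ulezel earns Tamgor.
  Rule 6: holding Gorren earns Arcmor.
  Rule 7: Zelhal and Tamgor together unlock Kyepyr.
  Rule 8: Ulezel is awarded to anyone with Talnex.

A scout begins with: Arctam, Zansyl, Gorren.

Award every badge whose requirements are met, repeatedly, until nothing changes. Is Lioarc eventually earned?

Yes

With Gorren, Arcmor is earned (Rule 6).
With Arcmor and Zansyl, Belmor is earned (Rule 2).
With Belmor, Arcmor, and Arctam, Lioarc is earned (Rule 1).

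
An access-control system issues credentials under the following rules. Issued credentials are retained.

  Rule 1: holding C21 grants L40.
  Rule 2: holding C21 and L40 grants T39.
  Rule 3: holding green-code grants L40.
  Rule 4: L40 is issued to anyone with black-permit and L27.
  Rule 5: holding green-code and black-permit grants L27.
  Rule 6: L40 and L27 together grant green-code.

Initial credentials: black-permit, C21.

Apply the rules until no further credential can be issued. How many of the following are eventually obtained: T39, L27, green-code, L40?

Holding C21 grants L40 (Rule 1).
Holding C21 and L40 grants T39 (Rule 2).
T39: reached.
L27 would need green-code and black-permit (Rule 5), but green-code is never granted.
green-code would need L40 and L27 (Rule 6), but L27 is never granted.
L40: reached.
Reached: T39 and L40 — 2 of the 4.

2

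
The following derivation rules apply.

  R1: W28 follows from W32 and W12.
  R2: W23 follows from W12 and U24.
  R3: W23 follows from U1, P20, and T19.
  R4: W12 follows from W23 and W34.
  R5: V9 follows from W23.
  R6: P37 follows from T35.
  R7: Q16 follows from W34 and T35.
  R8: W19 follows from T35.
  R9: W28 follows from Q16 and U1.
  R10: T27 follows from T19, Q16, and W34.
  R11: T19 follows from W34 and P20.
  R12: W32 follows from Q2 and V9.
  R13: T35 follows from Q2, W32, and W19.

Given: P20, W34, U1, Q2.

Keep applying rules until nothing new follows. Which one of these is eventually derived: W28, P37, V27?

W34 and P20 hold, so T19 follows (R11).
From U1, P20, and T19, R3 gives W23.
From W23 and W34, R4 gives W12.
W23 holds, so V9 follows (R5).
From Q2 and V9, R12 gives W32.
W32 and W12 hold, so W28 follows (R1).
No rule produces V27, and it is not given. P37 would need T35 (R6), but T35 is never established.

W28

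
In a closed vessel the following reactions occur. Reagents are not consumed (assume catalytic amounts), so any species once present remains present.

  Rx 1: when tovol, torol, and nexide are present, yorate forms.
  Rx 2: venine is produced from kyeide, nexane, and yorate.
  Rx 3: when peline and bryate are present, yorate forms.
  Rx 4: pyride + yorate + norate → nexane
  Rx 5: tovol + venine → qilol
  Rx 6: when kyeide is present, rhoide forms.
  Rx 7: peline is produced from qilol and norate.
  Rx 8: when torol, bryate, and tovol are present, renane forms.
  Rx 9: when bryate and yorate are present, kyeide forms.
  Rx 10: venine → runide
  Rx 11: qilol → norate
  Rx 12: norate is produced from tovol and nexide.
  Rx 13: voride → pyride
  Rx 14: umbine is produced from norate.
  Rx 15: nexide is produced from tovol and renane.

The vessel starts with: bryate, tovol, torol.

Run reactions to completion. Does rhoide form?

Yes

torol, bryate, and tovol present → renane forms (Rx 8).
tovol and renane present → nexide forms (Rx 15).
tovol, torol, and nexide present → yorate forms (Rx 1).
bryate and yorate present → kyeide forms (Rx 9).
kyeide present → rhoide forms (Rx 6).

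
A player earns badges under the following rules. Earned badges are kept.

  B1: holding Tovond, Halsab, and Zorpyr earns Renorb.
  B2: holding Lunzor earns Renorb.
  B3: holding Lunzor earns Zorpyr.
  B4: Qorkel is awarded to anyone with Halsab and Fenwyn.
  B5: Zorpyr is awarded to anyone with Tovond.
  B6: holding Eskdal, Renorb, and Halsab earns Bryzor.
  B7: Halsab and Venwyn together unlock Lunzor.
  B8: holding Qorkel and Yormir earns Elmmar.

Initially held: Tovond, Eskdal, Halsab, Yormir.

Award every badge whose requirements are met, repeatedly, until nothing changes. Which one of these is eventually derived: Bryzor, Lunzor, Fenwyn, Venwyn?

With Tovond, Zorpyr is earned (B5).
With Tovond, Halsab, and Zorpyr, Renorb is earned (B1).
With Eskdal, Renorb, and Halsab, Bryzor is earned (B6).
Lunzor would need Halsab and Venwyn (B7), but Venwyn is never earned. No rule produces Fenwyn, and it is not given. No rule produces Venwyn, and it is not given.

Bryzor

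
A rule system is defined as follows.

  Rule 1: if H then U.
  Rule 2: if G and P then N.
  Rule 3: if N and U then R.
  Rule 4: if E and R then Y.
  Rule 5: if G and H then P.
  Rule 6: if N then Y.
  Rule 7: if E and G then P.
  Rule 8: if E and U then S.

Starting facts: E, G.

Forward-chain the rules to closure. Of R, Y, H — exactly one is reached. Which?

Y

From E and G, Rule 7 gives P.
G and P hold, so N follows (Rule 2).
N holds, so Y follows (Rule 6).
No rule produces H, and it is not given. R would need N and U (Rule 3), but U is never established.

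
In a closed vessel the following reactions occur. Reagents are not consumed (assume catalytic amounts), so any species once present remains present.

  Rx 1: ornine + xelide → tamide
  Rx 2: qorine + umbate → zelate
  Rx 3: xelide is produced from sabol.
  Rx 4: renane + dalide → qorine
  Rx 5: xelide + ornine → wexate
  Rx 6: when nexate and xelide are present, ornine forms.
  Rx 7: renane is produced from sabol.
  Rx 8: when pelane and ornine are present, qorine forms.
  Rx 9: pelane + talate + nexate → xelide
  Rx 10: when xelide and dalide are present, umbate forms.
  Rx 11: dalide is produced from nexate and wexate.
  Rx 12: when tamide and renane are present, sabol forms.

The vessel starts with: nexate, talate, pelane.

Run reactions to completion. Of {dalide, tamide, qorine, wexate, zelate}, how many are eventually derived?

5

pelane, talate, and nexate present → xelide forms (Rx 9).
nexate and xelide present → ornine forms (Rx 6).
ornine and xelide present → tamide forms (Rx 1).
pelane and ornine present → qorine forms (Rx 8).
xelide and ornine present → wexate forms (Rx 5).
nexate and wexate present → dalide forms (Rx 11).
xelide and dalide present → umbate forms (Rx 10).
qorine and umbate present → zelate forms (Rx 2).
dalide: reached.
tamide: reached.
qorine: reached.
wexate: reached.
zelate: reached.
All 5 are reached.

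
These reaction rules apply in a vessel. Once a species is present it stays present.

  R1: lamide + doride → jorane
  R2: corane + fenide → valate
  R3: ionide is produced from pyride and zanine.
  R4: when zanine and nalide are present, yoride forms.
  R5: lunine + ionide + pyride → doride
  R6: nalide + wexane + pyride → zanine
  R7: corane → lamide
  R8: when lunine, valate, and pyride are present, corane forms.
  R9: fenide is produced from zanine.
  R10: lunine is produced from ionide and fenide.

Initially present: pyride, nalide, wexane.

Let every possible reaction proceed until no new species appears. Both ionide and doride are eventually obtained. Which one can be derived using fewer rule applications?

ionide: nalide, wexane, and pyride present → zanine forms (R6). pyride and zanine present → ionide forms (R3). [2 rule applications]
doride: nalide, wexane, and pyride present → zanine forms (R6). pyride and zanine present → ionide forms (R3). zanine present → fenide forms (R9). ionide and fenide present → lunine forms (R10). lunine, ionide, and pyride present → doride forms (R5). [5 rule applications]
ionide needs fewer.

ionide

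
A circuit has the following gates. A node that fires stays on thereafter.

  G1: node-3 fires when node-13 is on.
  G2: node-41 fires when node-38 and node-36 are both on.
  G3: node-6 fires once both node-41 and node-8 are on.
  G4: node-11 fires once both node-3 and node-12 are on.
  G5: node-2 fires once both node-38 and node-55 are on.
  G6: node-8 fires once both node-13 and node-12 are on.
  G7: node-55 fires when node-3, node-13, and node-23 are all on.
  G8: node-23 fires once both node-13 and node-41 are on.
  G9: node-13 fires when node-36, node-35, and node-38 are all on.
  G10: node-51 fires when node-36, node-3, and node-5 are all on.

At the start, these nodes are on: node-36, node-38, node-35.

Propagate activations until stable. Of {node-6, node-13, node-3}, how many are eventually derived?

G9: node-36, node-35, and node-38 on → node-13 on.
node-13 is on, so node-3 fires (G1).
node-6 would need node-41 and node-8 (G3), but node-8 never turns on.
node-13: reached.
node-3: reached.
Reached: node-13 and node-3 — 2 of the 3.

2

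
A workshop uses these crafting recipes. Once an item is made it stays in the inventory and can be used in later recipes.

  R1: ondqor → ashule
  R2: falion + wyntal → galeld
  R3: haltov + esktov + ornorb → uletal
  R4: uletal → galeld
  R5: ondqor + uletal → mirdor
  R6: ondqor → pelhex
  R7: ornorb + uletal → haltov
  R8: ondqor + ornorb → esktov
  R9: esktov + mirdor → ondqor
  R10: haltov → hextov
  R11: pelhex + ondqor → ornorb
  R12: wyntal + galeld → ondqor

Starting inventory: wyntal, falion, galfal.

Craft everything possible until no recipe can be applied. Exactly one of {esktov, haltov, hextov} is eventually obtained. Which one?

falion + wyntal → galeld (R2).
Using R12, wyntal and galeld make ondqor.
ondqor → pelhex (R6).
pelhex + ondqor → ornorb (R11).
Using R8, ondqor and ornorb make esktov.
haltov would need ornorb and uletal (R7), but uletal is never obtained. hextov would need haltov (R10), but haltov is never obtained.

esktov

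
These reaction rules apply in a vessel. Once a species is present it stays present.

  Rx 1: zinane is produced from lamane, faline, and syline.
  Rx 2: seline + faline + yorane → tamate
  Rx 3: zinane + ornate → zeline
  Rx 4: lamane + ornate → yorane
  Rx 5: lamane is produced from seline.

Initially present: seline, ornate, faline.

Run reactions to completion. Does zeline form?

zeline would need zinane and ornate (Rx 3), but zinane never forms.

No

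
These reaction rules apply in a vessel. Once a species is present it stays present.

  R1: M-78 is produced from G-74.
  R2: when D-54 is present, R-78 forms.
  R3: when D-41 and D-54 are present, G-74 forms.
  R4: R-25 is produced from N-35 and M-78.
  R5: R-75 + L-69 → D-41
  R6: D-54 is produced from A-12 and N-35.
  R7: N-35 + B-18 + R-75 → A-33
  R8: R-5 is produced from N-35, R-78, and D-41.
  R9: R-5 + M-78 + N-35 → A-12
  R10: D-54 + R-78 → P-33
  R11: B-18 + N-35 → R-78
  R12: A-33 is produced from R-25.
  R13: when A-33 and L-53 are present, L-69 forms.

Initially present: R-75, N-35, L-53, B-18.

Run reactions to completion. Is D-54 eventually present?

No

D-54 would need A-12 and N-35 (R6), but A-12 never forms.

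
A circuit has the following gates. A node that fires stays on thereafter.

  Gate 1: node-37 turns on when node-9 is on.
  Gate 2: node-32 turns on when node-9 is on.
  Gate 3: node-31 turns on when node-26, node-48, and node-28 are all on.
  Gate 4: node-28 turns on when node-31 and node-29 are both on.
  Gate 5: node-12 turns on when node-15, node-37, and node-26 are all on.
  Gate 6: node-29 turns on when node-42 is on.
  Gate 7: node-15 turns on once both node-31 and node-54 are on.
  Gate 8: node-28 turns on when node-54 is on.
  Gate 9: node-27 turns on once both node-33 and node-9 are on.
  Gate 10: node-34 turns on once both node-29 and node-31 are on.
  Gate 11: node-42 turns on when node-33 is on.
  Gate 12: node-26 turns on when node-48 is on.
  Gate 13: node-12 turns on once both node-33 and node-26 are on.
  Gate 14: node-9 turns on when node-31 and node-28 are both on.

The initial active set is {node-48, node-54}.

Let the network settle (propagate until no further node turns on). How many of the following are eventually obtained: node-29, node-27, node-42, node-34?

0

node-29 would need node-42 (Gate 6), but node-42 never turns on.
node-27 would need node-33 and node-9 (Gate 9), but node-33 never turns on.
node-42 would need node-33 (Gate 11), but node-33 never turns on.
node-34 would need node-29 and node-31 (Gate 10), but node-29 never turns on.
None of the 4 are reached.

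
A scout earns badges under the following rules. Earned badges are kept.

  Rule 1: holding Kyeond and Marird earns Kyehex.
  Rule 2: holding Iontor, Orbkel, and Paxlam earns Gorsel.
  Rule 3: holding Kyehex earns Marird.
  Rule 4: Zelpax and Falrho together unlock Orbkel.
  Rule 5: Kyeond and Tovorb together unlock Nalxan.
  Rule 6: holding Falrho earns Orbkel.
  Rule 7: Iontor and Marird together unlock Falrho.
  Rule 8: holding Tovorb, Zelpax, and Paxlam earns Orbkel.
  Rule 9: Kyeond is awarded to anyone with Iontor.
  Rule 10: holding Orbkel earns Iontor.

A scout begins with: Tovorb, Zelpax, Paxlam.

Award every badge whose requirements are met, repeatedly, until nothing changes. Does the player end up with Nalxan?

Yes

With Tovorb, Zelpax, and Paxlam, Orbkel is earned (Rule 8).
With Orbkel, Iontor is earned (Rule 10).
With Iontor, Kyeond is earned (Rule 9).
With Kyeond and Tovorb, Nalxan is earned (Rule 5).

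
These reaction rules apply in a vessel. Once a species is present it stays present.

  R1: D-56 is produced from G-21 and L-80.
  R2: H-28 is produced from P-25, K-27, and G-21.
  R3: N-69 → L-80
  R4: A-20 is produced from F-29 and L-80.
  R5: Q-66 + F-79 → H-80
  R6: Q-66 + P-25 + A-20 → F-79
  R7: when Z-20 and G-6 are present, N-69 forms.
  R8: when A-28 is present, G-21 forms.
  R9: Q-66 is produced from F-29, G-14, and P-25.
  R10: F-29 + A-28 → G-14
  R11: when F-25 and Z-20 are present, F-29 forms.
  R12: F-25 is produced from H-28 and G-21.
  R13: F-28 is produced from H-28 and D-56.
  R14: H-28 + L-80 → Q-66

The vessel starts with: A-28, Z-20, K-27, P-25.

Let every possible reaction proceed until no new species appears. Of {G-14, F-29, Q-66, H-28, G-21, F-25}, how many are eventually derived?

A-28 present → G-21 forms (R8).
P-25, K-27, and G-21 present → H-28 forms (R2).
H-28 and G-21 present → F-25 forms (R12).
F-25 and Z-20 present → F-29 forms (R11).
F-29 and A-28 present → G-14 forms (R10).
F-29, G-14, and P-25 present → Q-66 forms (R9).
G-14: reached.
F-29: reached.
Q-66: reached.
H-28: reached.
G-21: reached.
F-25: reached.
All 6 are reached.

6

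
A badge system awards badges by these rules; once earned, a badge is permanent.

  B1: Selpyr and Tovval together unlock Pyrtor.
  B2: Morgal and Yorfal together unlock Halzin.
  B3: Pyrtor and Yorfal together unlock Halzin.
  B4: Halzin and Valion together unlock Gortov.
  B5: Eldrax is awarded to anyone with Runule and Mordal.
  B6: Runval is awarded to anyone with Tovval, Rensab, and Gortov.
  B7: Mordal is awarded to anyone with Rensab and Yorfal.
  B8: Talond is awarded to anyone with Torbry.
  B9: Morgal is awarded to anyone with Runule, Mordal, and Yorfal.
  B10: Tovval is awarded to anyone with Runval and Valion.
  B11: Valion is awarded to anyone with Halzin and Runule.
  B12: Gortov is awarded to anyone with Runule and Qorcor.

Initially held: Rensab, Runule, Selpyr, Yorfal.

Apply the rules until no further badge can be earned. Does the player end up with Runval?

Runval would need Tovval, Rensab, and Gortov (B6), but Tovval is never earned.

No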